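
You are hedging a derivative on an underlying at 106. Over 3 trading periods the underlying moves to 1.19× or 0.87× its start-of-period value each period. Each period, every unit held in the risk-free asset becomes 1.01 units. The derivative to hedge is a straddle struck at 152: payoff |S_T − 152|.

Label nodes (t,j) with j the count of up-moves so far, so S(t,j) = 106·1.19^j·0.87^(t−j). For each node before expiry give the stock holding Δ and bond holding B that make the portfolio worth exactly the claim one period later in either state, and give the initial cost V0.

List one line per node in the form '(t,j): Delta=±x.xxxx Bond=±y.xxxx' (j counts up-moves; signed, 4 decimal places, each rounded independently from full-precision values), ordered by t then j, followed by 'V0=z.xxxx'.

(0,0): Delta=-0.7054 Bond=120.6323
(1,0): Delta=-1.0000 Bond=149.0050
(1,1): Delta=-0.4285 Bond=86.9103
(2,0): Delta=-1.0000 Bond=150.4950
(2,1): Delta=-1.0000 Bond=150.4950
(2,2): Delta=0.1087 Bond=7.1450
V0=45.8580

No-arbitrage ⇒ martingale measure with p* = (R−d)/(u−d) = 0.4375.
Terminal values V(3,·): V(3,0)=82.1987, V(3,1)=56.5246, V(3,2)=21.4073, V(3,3)=26.6269
Node (2,0) S=80.2314: V=(p*·56.5246+(1−p*)·82.1987)/1.01=70.2636; Δ=(56.5246−82.1987)/(95.4754−69.8013)=-1.0000; B=V−Δ·S=150.4950
Node (2,1) S=109.7418: V=(p*·21.4073+(1−p*)·56.5246)/1.01=40.7532; Δ=(21.4073−56.5246)/(130.5927−95.4754)=-1.0000; B=V−Δ·S=150.4950
Node (2,2) S=150.1066: V=(p*·26.6269+(1−p*)·21.4073)/1.01=23.4563; Δ=(26.6269−21.4073)/(178.6269−130.5927)=0.1087; B=V−Δ·S=7.1450
Node (1,0) S=92.2200: V=(p*·40.7532+(1−p*)·70.2636)/1.01=56.7850; Δ=(40.7532−70.2636)/(109.7418−80.2314)=-1.0000; B=V−Δ·S=149.0050
Node (1,1) S=126.1400: V=(p*·23.4563+(1−p*)·40.7532)/1.01=32.8572; Δ=(23.4563−40.7532)/(150.1066−109.7418)=-0.4285; B=V−Δ·S=86.9103
Node (0,0) S=106.0000: V=(p*·32.8572+(1−p*)·56.7850)/1.01=45.8580; Δ=(32.8572−56.7850)/(126.1400−92.2200)=-0.7054; B=V−Δ·S=120.6323
The time-0 hedge costs 45.8580, which is the no-arbitrage price.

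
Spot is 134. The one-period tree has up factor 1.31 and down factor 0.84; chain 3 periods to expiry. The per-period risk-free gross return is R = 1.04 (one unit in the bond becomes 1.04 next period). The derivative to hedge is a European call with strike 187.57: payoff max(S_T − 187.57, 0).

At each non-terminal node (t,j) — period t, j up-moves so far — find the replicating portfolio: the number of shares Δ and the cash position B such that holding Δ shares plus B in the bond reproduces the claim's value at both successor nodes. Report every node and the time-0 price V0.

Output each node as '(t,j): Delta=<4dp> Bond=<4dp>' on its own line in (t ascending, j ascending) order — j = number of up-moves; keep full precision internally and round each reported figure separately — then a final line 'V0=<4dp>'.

(0,0): Delta=0.3275 Bond=-34.5401
(1,0): Delta=0.0433 Bond=-3.9336
(1,1): Delta=0.5735 Bond=-79.1056
(2,0): Delta=0.0000 Bond=0.0000
(2,1): Delta=0.0807 Bond=-9.6136
(2,2): Delta=1.0000 Bond=-180.3558
V0=9.3388

The replicating-portfolio and risk-neutral prices coincide; use p* = (1.04−0.84)/(1.31−0.84) = 0.4255 for the latter.
At expiry t=3: V(3,0)=0.0000, V(3,1)=0.0000, V(3,2)=5.5942, V(3,3)=113.6742
(2,0): S=94.5504. Δ = (V_up−V_dn)/(S_up−S_dn) = (0.0000−0.0000)/(123.8610−79.4223) = 0.0000. V = [p*·0.0000 + (1−p*)·0.0000]/1.04 = 0.0000. B = V − Δ·S = 0.0000.
(2,1): S=147.4536. Δ = (V_up−V_dn)/(S_up−S_dn) = (5.5942−0.0000)/(193.1642−123.8610) = 0.0807. V = [p*·5.5942 + (1−p*)·0.0000]/1.04 = 2.2890. B = V − Δ·S = -9.6136.
(2,2): S=229.9574. Δ = (V_up−V_dn)/(S_up−S_dn) = (113.6742−5.5942)/(301.2442−193.1642) = 1.0000. V = [p*·113.6742 + (1−p*)·5.5942]/1.04 = 49.6016. B = V − Δ·S = -180.3558.
(1,0): S=112.5600. Δ = (V_up−V_dn)/(S_up−S_dn) = (2.2890−0.0000)/(147.4536−94.5504) = 0.0433. V = [p*·2.2890 + (1−p*)·0.0000]/1.04 = 0.9366. B = V − Δ·S = -3.9336.
(1,1): S=175.5400. Δ = (V_up−V_dn)/(S_up−S_dn) = (49.6016−2.2890)/(229.9574−147.4536) = 0.5735. V = [p*·49.6016 + (1−p*)·2.2890]/1.04 = 21.5596. B = V − Δ·S = -79.1056.
(0,0): S=134.0000. Δ = (V_up−V_dn)/(S_up−S_dn) = (21.5596−0.9366)/(175.5400−112.5600) = 0.3275. V = [p*·21.5596 + (1−p*)·0.9366]/1.04 = 9.3388. B = V − Δ·S = -34.5401.
Self-financing check: at every node Δ·S+B equals the discounted successor values.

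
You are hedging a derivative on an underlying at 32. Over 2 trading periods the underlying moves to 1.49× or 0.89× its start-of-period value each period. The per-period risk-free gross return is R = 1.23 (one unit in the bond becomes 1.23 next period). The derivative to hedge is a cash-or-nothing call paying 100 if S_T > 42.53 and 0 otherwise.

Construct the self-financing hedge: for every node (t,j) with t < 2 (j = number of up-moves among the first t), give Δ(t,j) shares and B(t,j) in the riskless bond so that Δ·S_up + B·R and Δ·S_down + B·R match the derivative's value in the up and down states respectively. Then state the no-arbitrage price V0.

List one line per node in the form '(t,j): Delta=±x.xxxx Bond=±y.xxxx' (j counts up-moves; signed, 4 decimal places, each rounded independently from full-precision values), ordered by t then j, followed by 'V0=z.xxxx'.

Since d<R<u, set p* = (R−d)/(u−d) = 0.5667; price each node as the discounted p*-expectation of its children.
Terminal values V(2,·): V(2,0)=0.0000, V(2,1)=0.0000, V(2,2)=100.0000
(1,0): S=28.4800. Δ = (V_up−V_dn)/(S_up−S_dn) = (0.0000−0.0000)/(42.4352−25.3472) = 0.0000. V = [p*·0.0000 + (1−p*)·0.0000]/1.23 = 0.0000. B = V − Δ·S = 0.0000.
(1,1): S=47.6800. Δ = (V_up−V_dn)/(S_up−S_dn) = (100.0000−0.0000)/(71.0432−42.4352) = 3.4955. V = [p*·100.0000 + (1−p*)·0.0000]/1.23 = 46.0705. B = V − Δ·S = -120.5962.
(0,0): S=32.0000. Δ = (V_up−V_dn)/(S_up−S_dn) = (46.0705−0.0000)/(47.6800−28.4800) = 2.3995. V = [p*·46.0705 + (1−p*)·0.0000]/1.23 = 21.2249. B = V − Δ·S = -55.5592.
Root portfolio cost Δ·32+B reproduces V0=21.2249.

(0,0): Delta=2.3995 Bond=-55.5592
(1,0): Delta=0.0000 Bond=0.0000
(1,1): Delta=3.4955 Bond=-120.5962
V0=21.2249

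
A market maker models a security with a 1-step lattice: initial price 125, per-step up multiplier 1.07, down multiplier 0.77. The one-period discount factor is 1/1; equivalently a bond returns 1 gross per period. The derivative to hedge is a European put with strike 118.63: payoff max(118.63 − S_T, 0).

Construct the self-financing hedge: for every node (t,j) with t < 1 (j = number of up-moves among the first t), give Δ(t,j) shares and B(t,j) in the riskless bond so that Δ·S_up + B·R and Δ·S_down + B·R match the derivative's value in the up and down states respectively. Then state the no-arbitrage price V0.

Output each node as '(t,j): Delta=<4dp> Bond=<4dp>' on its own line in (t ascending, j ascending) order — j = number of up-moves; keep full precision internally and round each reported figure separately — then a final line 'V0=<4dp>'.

No-arbitrage ⇒ martingale measure with p* = (R−d)/(u−d) = 0.7667.
Terminal values V(1,·): V(1,0)=22.3800, V(1,1)=0.0000
(0,0): S=125.0000. Δ = (V_up−V_dn)/(S_up−S_dn) = (0.0000−22.3800)/(133.7500−96.2500) = -0.5968. V = [p*·0.0000 + (1−p*)·22.3800]/1 = 5.2220. B = V − Δ·S = 79.8220.
Root portfolio cost Δ·125+B reproduces V0=5.2220.

(0,0): Delta=-0.5968 Bond=79.8220
V0=5.2220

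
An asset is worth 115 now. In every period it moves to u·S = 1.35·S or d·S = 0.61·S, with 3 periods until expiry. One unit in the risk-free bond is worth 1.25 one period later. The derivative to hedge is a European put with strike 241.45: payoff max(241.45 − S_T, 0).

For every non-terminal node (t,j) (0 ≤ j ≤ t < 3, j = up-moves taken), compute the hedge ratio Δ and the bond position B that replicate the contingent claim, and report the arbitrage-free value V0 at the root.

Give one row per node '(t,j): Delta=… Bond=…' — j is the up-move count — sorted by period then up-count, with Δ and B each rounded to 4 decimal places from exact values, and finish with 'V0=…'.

(0,0): Delta=-0.7666 Bond=110.5233
(1,0): Delta=-1.0000 Bond=154.5280
(1,1): Delta=-0.7501 Bond=135.5957
(2,0): Delta=-1.0000 Bond=193.1600
(2,1): Delta=-1.0000 Bond=193.1600
(2,2): Delta=-0.7325 Bond=165.7970
V0=22.3657

Since d<R<u, set p* = (R−d)/(u−d) = 0.8649; price each node as the discounted p*-expectation of its children.
Terminal values V(3,·): V(3,0)=215.3472, V(3,1)=183.6815, V(3,2)=113.6016, V(3,3)=0.0000
(2,0): S=42.7915. Δ = (V_up−V_dn)/(S_up−S_dn) = (183.6815−215.3472)/(57.7685−26.1028) = -1.0000. V = [p*·183.6815 + (1−p*)·215.3472]/1.25 = 150.3685. B = V − Δ·S = 193.1600.
(2,1): S=94.7025. Δ = (V_up−V_dn)/(S_up−S_dn) = (113.6016−183.6815)/(127.8484−57.7685) = -1.0000. V = [p*·113.6016 + (1−p*)·183.6815]/1.25 = 98.4575. B = V − Δ·S = 193.1600.
(2,2): S=209.5875. Δ = (V_up−V_dn)/(S_up−S_dn) = (0.0000−113.6016)/(282.9431−127.8484) = -0.7325. V = [p*·0.0000 + (1−p*)·113.6016]/1.25 = 12.2813. B = V − Δ·S = 165.7970.
(1,0): S=70.1500. Δ = (V_up−V_dn)/(S_up−S_dn) = (98.4575−150.3685)/(94.7025−42.7915) = -1.0000. V = [p*·98.4575 + (1−p*)·150.3685]/1.25 = 84.3780. B = V − Δ·S = 154.5280.
(1,1): S=155.2500. Δ = (V_up−V_dn)/(S_up−S_dn) = (12.2813−98.4575)/(209.5875−94.7025) = -0.7501. V = [p*·12.2813 + (1−p*)·98.4575]/1.25 = 19.1414. B = V − Δ·S = 135.5957.
(0,0): S=115.0000. Δ = (V_up−V_dn)/(S_up−S_dn) = (19.1414−84.3780)/(155.2500−70.1500) = -0.7666. V = [p*·19.1414 + (1−p*)·84.3780]/1.25 = 22.3657. B = V − Δ·S = 110.5233.
Root portfolio cost Δ·115+B reproduces V0=22.3657.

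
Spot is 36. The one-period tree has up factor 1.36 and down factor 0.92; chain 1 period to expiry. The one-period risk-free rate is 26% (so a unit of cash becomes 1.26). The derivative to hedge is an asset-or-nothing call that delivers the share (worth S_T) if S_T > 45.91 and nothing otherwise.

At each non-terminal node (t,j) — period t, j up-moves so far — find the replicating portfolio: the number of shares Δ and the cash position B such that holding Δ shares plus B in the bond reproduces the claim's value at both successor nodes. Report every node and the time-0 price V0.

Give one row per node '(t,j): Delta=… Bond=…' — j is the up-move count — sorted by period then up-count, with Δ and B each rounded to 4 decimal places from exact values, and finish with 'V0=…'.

(0,0): Delta=3.0909 Bond=-81.2468
V0=30.0260

The replicating-portfolio and risk-neutral prices coincide; use p* = (1.26−0.92)/(1.36−0.92) = 0.7727 for the latter.
Terminal payoffs: V(1,0)=0.0000, V(1,1)=48.9600
Node (0,0) S=36.0000: V=(p*·48.9600+(1−p*)·0.0000)/1.26=30.0260; Δ=(48.9600−0.0000)/(48.9600−33.1200)=3.0909; B=V−Δ·S=-81.2468
Root portfolio cost Δ·36+B reproduces V0=30.0260.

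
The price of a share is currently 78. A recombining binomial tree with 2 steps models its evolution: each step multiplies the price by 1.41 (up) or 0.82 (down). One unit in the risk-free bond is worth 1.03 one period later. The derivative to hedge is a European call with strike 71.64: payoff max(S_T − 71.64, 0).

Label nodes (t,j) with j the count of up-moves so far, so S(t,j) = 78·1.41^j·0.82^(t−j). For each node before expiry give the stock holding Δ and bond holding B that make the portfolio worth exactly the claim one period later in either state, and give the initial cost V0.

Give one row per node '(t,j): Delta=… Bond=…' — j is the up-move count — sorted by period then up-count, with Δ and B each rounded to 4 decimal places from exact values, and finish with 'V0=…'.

Since d<R<u, set p* = (R−d)/(u−d) = 0.3559; price each node as the discounted p*-expectation of its children.
Payoff layer (t=2): V(2,0)=0.0000, V(2,1)=18.5436, V(2,2)=83.4318
  t=1,j=0: stock 63.9600 → up 90.1836 (V=18.5436), down 52.4472 (V=0.0000). Price 6.4080; hedge Δ=0.4914, bond B=-25.0218.
  t=1,j=1: stock 109.9800 → up 155.0718 (V=83.4318), down 90.1836 (V=18.5436). Price 40.4266; hedge Δ=1.0000, bond B=-69.5534.
  t=0,j=0: stock 78.0000 → up 109.9800 (V=40.4266), down 63.9600 (V=6.4080). Price 17.9770; hedge Δ=0.7392, bond B=-39.6816.
Self-financing check: at every node Δ·S+B equals the discounted successor values.

(0,0): Delta=0.7392 Bond=-39.6816
(1,0): Delta=0.4914 Bond=-25.0218
(1,1): Delta=1.0000 Bond=-69.5534
V0=17.9770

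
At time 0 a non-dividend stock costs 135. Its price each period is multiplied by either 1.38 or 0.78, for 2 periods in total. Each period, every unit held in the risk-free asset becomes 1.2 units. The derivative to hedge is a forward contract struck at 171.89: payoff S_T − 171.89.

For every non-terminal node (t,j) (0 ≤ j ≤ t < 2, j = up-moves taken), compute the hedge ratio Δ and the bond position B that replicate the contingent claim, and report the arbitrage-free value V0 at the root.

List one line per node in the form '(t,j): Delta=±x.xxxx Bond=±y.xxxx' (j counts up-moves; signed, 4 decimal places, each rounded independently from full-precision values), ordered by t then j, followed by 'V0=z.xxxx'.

Since d<R<u, set p* = (R−d)/(u−d) = 0.7000; price each node as the discounted p*-expectation of its children.
Terminal payoffs: V(2,0)=-89.7560, V(2,1)=-26.5760, V(2,2)=85.2040
  t=1,j=0: stock 105.3000 → up 145.3140 (V=-26.5760), down 82.1340 (V=-89.7560). Price -37.9417; hedge Δ=1.0000, bond B=-143.2417.
  t=1,j=1: stock 186.3000 → up 257.0940 (V=85.2040), down 145.3140 (V=-26.5760). Price 43.0583; hedge Δ=1.0000, bond B=-143.2417.
  t=0,j=0: stock 135.0000 → up 186.3000 (V=43.0583), down 105.3000 (V=-37.9417). Price 15.6319; hedge Δ=1.0000, bond B=-119.3681.
Each (Δ,B) replicates both successor values, so the strategy is self-financing and V0 is arbitrage-free.

(0,0): Delta=1.0000 Bond=-119.3681
(1,0): Delta=1.0000 Bond=-143.2417
(1,1): Delta=1.0000 Bond=-143.2417
V0=15.6319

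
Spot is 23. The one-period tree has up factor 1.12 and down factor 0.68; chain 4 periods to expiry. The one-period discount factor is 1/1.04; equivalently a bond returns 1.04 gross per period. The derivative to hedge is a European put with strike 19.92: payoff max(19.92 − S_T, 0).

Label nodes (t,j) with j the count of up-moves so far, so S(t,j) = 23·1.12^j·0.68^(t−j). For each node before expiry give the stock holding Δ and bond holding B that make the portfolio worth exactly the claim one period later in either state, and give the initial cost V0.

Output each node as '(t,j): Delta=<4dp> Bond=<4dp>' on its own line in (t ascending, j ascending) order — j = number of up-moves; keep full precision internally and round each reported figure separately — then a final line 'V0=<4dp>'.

(0,0): Delta=-0.2501 Bond=6.7111
(1,0): Delta=-0.8154 Bond=15.8206
(1,1): Delta=-0.1738 Bond=5.0149
(2,0): Delta=-1.0000 Bond=18.4172
(2,1): Delta=-0.7904 Bond=16.0170
(2,2): Delta=-0.0906 Bond=2.8152
(3,0): Delta=-1.0000 Bond=19.1538
(3,1): Delta=-1.0000 Bond=19.1538
(3,2): Delta=-0.7622 Bond=16.1029
(3,3): Delta=0.0000 Bond=0.0000
V0=0.9595

Under the risk-neutral measure, an up-move has probability p* = (R−d)/(u−d) = 0.8182 and values discount at R = 1.04.
Payoff layer (t=4): V(4,0)=15.0023, V(4,1)=11.8202, V(4,2)=6.5792, V(4,3)=0.0000, V(4,4)=0.0000
(3,0): S=7.2319. Δ = (V_up−V_dn)/(S_up−S_dn) = (11.8202−15.0023)/(8.0998−4.9177) = -1.0000. V = [p*·11.8202 + (1−p*)·15.0023]/1.04 = 11.9219. B = V − Δ·S = 19.1538.
(3,1): S=11.9114. Δ = (V_up−V_dn)/(S_up−S_dn) = (6.5792−11.8202)/(13.3408−8.0998) = -1.0000. V = [p*·6.5792 + (1−p*)·11.8202]/1.04 = 7.2424. B = V − Δ·S = 19.1538.
(3,2): S=19.6188. Δ = (V_up−V_dn)/(S_up−S_dn) = (0.0000−6.5792)/(21.9731−13.3408) = -0.7622. V = [p*·0.0000 + (1−p*)·6.5792]/1.04 = 1.1502. B = V − Δ·S = 16.1029.
(3,3): S=32.3133. Δ = (V_up−V_dn)/(S_up−S_dn) = (0.0000−0.0000)/(36.1909−21.9731) = 0.0000. V = [p*·0.0000 + (1−p*)·0.0000]/1.04 = 0.0000. B = V − Δ·S = 0.0000.
(2,0): S=10.6352. Δ = (V_up−V_dn)/(S_up−S_dn) = (7.2424−11.9219)/(11.9114−7.2319) = -1.0000. V = [p*·7.2424 + (1−p*)·11.9219]/1.04 = 7.7820. B = V − Δ·S = 18.4172.
(2,1): S=17.5168. Δ = (V_up−V_dn)/(S_up−S_dn) = (1.1502−7.2424)/(19.6188−11.9114) = -0.7904. V = [p*·1.1502 + (1−p*)·7.2424]/1.04 = 2.1710. B = V − Δ·S = 16.0170.
(2,2): S=28.8512. Δ = (V_up−V_dn)/(S_up−S_dn) = (0.0000−1.1502)/(32.3133−19.6188) = -0.0906. V = [p*·0.0000 + (1−p*)·1.1502]/1.04 = 0.2011. B = V − Δ·S = 2.8152.
(1,0): S=15.6400. Δ = (V_up−V_dn)/(S_up−S_dn) = (2.1710−7.7820)/(17.5168−10.6352) = -0.8154. V = [p*·2.1710 + (1−p*)·7.7820]/1.04 = 3.0685. B = V − Δ·S = 15.8206.
(1,1): S=25.7600. Δ = (V_up−V_dn)/(S_up−S_dn) = (0.2011−2.1710)/(28.8512−17.5168) = -0.1738. V = [p*·0.2011 + (1−p*)·2.1710]/1.04 = 0.5377. B = V − Δ·S = 5.0149.
(0,0): S=23.0000. Δ = (V_up−V_dn)/(S_up−S_dn) = (0.5377−3.0685)/(25.7600−15.6400) = -0.2501. V = [p*·0.5377 + (1−p*)·3.0685]/1.04 = 0.9595. B = V − Δ·S = 6.7111.
Root portfolio cost Δ·23+B reproduces V0=0.9595.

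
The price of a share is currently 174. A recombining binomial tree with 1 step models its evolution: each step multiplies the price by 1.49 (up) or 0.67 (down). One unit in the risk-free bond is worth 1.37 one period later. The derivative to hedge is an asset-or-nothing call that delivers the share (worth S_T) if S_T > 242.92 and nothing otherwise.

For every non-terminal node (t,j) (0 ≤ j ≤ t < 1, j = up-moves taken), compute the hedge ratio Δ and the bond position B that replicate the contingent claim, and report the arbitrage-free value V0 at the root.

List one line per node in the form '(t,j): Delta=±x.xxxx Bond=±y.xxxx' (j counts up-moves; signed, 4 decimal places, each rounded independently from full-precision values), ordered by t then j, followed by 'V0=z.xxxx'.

(0,0): Delta=1.8171 Bond=-154.6236
V0=161.5471

The replicating-portfolio and risk-neutral prices coincide; use p* = (1.37−0.67)/(1.49−0.67) = 0.8537 for the latter.
At expiry t=1: V(1,0)=0.0000, V(1,1)=259.2600
  t=0,j=0: stock 174.0000 → up 259.2600 (V=259.2600), down 116.5800 (V=0.0000). Price 161.5471; hedge Δ=1.8171, bond B=-154.6236.
Root portfolio cost Δ·174+B reproduces V0=161.5471.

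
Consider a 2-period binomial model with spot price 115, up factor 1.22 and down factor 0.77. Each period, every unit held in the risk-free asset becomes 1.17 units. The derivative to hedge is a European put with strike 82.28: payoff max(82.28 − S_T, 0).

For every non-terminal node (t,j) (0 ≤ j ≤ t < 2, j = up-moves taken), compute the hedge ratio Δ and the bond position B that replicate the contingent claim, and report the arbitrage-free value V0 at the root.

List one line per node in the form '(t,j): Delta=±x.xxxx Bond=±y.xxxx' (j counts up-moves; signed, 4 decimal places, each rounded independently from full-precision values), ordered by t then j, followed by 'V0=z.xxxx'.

(0,0): Delta=-0.0259 Bond=3.1020
(1,0): Delta=-0.3538 Bond=32.6643
(1,1): Delta=0.0000 Bond=0.0000
V0=0.1271

The replicating-portfolio and risk-neutral prices coincide; use p* = (1.17−0.77)/(1.22−0.77) = 0.8889 for the latter.
Payoff layer (t=2): V(2,0)=14.0965, V(2,1)=0.0000, V(2,2)=0.0000
(1,0): S=88.5500. Δ = (V_up−V_dn)/(S_up−S_dn) = (0.0000−14.0965)/(108.0310−68.1835) = -0.3538. V = [p*·0.0000 + (1−p*)·14.0965]/1.17 = 1.3387. B = V − Δ·S = 32.6643.
(1,1): S=140.3000. Δ = (V_up−V_dn)/(S_up−S_dn) = (0.0000−0.0000)/(171.1660−108.0310) = 0.0000. V = [p*·0.0000 + (1−p*)·0.0000]/1.17 = 0.0000. B = V − Δ·S = 0.0000.
(0,0): S=115.0000. Δ = (V_up−V_dn)/(S_up−S_dn) = (0.0000−1.3387)/(140.3000−88.5500) = -0.0259. V = [p*·0.0000 + (1−p*)·1.3387]/1.17 = 0.1271. B = V − Δ·S = 3.1020.
The time-0 hedge costs 0.1271, which is the no-arbitrage price.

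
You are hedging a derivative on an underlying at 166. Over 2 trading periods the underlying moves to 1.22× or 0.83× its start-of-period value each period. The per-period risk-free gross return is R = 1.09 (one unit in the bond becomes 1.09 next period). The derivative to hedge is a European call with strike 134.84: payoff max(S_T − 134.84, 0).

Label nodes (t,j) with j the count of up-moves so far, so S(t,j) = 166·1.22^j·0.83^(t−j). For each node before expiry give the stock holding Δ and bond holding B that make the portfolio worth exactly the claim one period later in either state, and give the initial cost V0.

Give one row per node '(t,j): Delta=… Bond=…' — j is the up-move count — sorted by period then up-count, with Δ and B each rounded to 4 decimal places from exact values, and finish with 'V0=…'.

No-arbitrage ⇒ martingale measure with p* = (R−d)/(u−d) = 0.6667.
Terminal payoffs: V(2,0)=0.0000, V(2,1)=33.2516, V(2,2)=112.2344
(1,0): S=137.7800. Δ = (V_up−V_dn)/(S_up−S_dn) = (33.2516−0.0000)/(168.0916−114.3574) = 0.6188. V = [p*·33.2516 + (1−p*)·0.0000]/1.09 = 20.3374. B = V − Δ·S = -64.9231.
(1,1): S=202.5200. Δ = (V_up−V_dn)/(S_up−S_dn) = (112.2344−33.2516)/(247.0744−168.0916) = 1.0000. V = [p*·112.2344 + (1−p*)·33.2516]/1.09 = 78.8136. B = V − Δ·S = -123.7064.
(0,0): S=166.0000. Δ = (V_up−V_dn)/(S_up−S_dn) = (78.8136−20.3374)/(202.5200−137.7800) = 0.9032. V = [p*·78.8136 + (1−p*)·20.3374]/1.09 = 54.4234. B = V − Δ·S = -95.5156.
Check: Δ(0,0)·S0 + B(0,0) = 54.4234 = V0.

(0,0): Delta=0.9032 Bond=-95.5156
(1,0): Delta=0.6188 Bond=-64.9231
(1,1): Delta=1.0000 Bond=-123.7064
V0=54.4234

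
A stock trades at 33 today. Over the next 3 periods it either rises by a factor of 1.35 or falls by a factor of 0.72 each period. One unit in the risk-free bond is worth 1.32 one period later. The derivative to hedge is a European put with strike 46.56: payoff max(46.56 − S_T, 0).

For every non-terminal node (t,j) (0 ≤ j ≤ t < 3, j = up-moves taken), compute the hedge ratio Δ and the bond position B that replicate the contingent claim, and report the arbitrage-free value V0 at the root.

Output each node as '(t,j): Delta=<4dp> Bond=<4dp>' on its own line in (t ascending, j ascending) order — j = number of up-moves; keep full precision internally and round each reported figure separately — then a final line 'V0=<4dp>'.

(0,0): Delta=-0.1328 Bond=4.6348
(1,0): Delta=-1.0000 Bond=26.7218
(1,1): Delta=-0.1097 Bond=5.0878
(2,0): Delta=-1.0000 Bond=35.2727
(2,1): Delta=-1.0000 Bond=35.2727
(2,2): Delta=-0.0860 Bond=5.2880
V0=0.2512

No-arbitrage ⇒ martingale measure with p* = (R−d)/(u−d) = 0.9524.
Terminal payoffs: V(3,0)=34.2428, V(3,1)=23.4653, V(3,2)=3.2574, V(3,3)=0.0000
(2,0): S=17.1072. Δ = (V_up−V_dn)/(S_up−S_dn) = (23.4653−34.2428)/(23.0947−12.3172) = -1.0000. V = [p*·23.4653 + (1−p*)·34.2428]/1.32 = 18.1655. B = V − Δ·S = 35.2727.
(2,1): S=32.0760. Δ = (V_up−V_dn)/(S_up−S_dn) = (3.2574−23.4653)/(43.3026−23.0947) = -1.0000. V = [p*·3.2574 + (1−p*)·23.4653]/1.32 = 3.1967. B = V − Δ·S = 35.2727.
(2,2): S=60.1425. Δ = (V_up−V_dn)/(S_up−S_dn) = (0.0000−3.2574)/(81.1924−43.3026) = -0.0860. V = [p*·0.0000 + (1−p*)·3.2574]/1.32 = 0.1175. B = V − Δ·S = 5.2880.
(1,0): S=23.7600. Δ = (V_up−V_dn)/(S_up−S_dn) = (3.1967−18.1655)/(32.0760−17.1072) = -1.0000. V = [p*·3.1967 + (1−p*)·18.1655]/1.32 = 2.9618. B = V − Δ·S = 26.7218.
(1,1): S=44.5500. Δ = (V_up−V_dn)/(S_up−S_dn) = (0.1175−3.1967)/(60.1425−32.0760) = -0.1097. V = [p*·0.1175 + (1−p*)·3.1967]/1.32 = 0.2001. B = V − Δ·S = 5.0878.
(0,0): S=33.0000. Δ = (V_up−V_dn)/(S_up−S_dn) = (0.2001−2.9618)/(44.5500−23.7600) = -0.1328. V = [p*·0.2001 + (1−p*)·2.9618]/1.32 = 0.2512. B = V − Δ·S = 4.6348.
Root portfolio cost Δ·33+B reproduces V0=0.2512.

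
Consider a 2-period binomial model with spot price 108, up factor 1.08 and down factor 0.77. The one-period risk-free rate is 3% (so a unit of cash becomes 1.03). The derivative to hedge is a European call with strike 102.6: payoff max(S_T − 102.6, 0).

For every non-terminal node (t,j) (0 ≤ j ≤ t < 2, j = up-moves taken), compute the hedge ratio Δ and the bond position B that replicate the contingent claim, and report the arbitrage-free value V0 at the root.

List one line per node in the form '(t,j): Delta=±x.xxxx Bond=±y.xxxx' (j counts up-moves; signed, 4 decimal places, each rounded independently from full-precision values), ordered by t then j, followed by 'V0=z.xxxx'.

(0,0): Delta=0.5684 Bond=-45.8931
(1,0): Delta=0.0000 Bond=0.0000
(1,1): Delta=0.6464 Bond=-56.3602
V0=15.4964

The replicating-portfolio and risk-neutral prices coincide; use p* = (1.03−0.77)/(1.08−0.77) = 0.8387 for the latter.
Terminal values V(2,·): V(2,0)=0.0000, V(2,1)=0.0000, V(2,2)=23.3712
(1,0): S=83.1600. Δ = (V_up−V_dn)/(S_up−S_dn) = (0.0000−0.0000)/(89.8128−64.0332) = 0.0000. V = [p*·0.0000 + (1−p*)·0.0000]/1.03 = 0.0000. B = V − Δ·S = 0.0000.
(1,1): S=116.6400. Δ = (V_up−V_dn)/(S_up−S_dn) = (23.3712−0.0000)/(125.9712−89.8128) = 0.6464. V = [p*·23.3712 + (1−p*)·0.0000]/1.03 = 19.0307. B = V − Δ·S = -56.3602.
(0,0): S=108.0000. Δ = (V_up−V_dn)/(S_up−S_dn) = (19.0307−0.0000)/(116.6400−83.1600) = 0.5684. V = [p*·19.0307 + (1−p*)·0.0000]/1.03 = 15.4964. B = V − Δ·S = -45.8931.
Self-financing check: at every node Δ·S+B equals the discounted successor values.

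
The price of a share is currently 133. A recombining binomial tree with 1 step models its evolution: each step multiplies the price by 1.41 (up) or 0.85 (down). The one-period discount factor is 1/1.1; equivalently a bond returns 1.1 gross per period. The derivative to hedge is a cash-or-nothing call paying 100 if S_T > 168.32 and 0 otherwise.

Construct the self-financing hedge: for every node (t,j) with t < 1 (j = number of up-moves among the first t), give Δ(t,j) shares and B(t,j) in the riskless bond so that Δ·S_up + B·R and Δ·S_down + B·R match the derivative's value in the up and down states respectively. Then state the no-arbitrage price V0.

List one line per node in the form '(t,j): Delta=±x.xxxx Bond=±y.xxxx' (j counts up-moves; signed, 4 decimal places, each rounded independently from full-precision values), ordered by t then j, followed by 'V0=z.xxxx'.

The replicating-portfolio and risk-neutral prices coincide; use p* = (1.1−0.85)/(1.41−0.85) = 0.4464 for the latter.
Terminal values V(1,·): V(1,0)=0.0000, V(1,1)=100.0000
(0,0): S=133.0000. Δ = (V_up−V_dn)/(S_up−S_dn) = (100.0000−0.0000)/(187.5300−113.0500) = 1.3426. V = [p*·100.0000 + (1−p*)·0.0000]/1.1 = 40.5844. B = V − Δ·S = -137.9870.
Root portfolio cost Δ·133+B reproduces V0=40.5844.

(0,0): Delta=1.3426 Bond=-137.9870
V0=40.5844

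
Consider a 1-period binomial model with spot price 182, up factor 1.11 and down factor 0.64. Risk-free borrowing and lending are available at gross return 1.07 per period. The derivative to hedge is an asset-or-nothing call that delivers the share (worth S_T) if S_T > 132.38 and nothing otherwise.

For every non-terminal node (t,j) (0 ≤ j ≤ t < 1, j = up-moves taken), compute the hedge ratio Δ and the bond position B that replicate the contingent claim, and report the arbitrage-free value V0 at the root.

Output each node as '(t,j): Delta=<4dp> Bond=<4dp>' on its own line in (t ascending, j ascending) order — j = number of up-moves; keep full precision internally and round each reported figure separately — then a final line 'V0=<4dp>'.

(0,0): Delta=2.3617 Bond=-257.0945
V0=172.7353

No-arbitrage ⇒ martingale measure with p* = (R−d)/(u−d) = 0.9149.
Terminal values V(1,·): V(1,0)=0.0000, V(1,1)=202.0200
(0,0): S=182.0000. Δ = (V_up−V_dn)/(S_up−S_dn) = (202.0200−0.0000)/(202.0200−116.4800) = 2.3617. V = [p*·202.0200 + (1−p*)·0.0000]/1.07 = 172.7353. B = V − Δ·S = -257.0945.
Check: Δ(0,0)·S0 + B(0,0) = 172.7353 = V0.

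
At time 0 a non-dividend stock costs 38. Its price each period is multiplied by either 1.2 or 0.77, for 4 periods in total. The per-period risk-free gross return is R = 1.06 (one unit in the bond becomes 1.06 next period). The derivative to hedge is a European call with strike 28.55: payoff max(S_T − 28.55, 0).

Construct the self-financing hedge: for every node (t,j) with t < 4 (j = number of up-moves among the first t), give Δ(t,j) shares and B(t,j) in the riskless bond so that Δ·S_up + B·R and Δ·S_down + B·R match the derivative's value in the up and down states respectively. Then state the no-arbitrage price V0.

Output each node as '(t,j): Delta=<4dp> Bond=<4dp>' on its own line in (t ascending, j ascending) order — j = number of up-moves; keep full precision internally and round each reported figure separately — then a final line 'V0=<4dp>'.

Since d<R<u, set p* = (R−d)/(u−d) = 0.6744; price each node as the discounted p*-expectation of its children.
Terminal values V(4,·): V(4,0)=0.0000, V(4,1)=0.0000, V(4,2)=3.8935, V(4,3)=22.0113, V(4,4)=50.2468
(3,0): S=17.3483. Δ = (V_up−V_dn)/(S_up−S_dn) = (0.0000−0.0000)/(20.8179−13.3582) = 0.0000. V = [p*·0.0000 + (1−p*)·0.0000]/1.06 = 0.0000. B = V − Δ·S = 0.0000.
(3,1): S=27.0362. Δ = (V_up−V_dn)/(S_up−S_dn) = (3.8935−0.0000)/(32.4435−20.8179) = 0.3349. V = [p*·3.8935 + (1−p*)·0.0000]/1.06 = 2.4772. B = V − Δ·S = -6.5774.
(3,2): S=42.1344. Δ = (V_up−V_dn)/(S_up−S_dn) = (22.0113−3.8935)/(50.5613−32.4435) = 1.0000. V = [p*·22.0113 + (1−p*)·3.8935]/1.06 = 15.2004. B = V − Δ·S = -26.9340.
(3,3): S=65.6640. Δ = (V_up−V_dn)/(S_up−S_dn) = (50.2468−22.0113)/(78.7968−50.5613) = 1.0000. V = [p*·50.2468 + (1−p*)·22.0113]/1.06 = 38.7300. B = V − Δ·S = -26.9340.
(2,0): S=22.5302. Δ = (V_up−V_dn)/(S_up−S_dn) = (2.4772−0.0000)/(27.0362−17.3483) = 0.2557. V = [p*·2.4772 + (1−p*)·0.0000]/1.06 = 1.5761. B = V − Δ·S = -4.1848.
(2,1): S=35.1120. Δ = (V_up−V_dn)/(S_up−S_dn) = (15.2004−2.4772)/(42.1344−27.0362) = 0.8427. V = [p*·15.2004 + (1−p*)·2.4772]/1.06 = 10.4321. B = V − Δ·S = -19.1568.
(2,2): S=54.7200. Δ = (V_up−V_dn)/(S_up−S_dn) = (38.7300−15.2004)/(65.6640−42.1344) = 1.0000. V = [p*·38.7300 + (1−p*)·15.2004]/1.06 = 29.3106. B = V − Δ·S = -25.4094.
(1,0): S=29.2600. Δ = (V_up−V_dn)/(S_up−S_dn) = (10.4321−1.5761)/(35.1120−22.5302) = 0.7039. V = [p*·10.4321 + (1−p*)·1.5761]/1.06 = 7.1214. B = V − Δ·S = -13.4738.
(1,1): S=45.6000. Δ = (V_up−V_dn)/(S_up−S_dn) = (29.3106−10.4321)/(54.7200−35.1120) = 0.9628. V = [p*·29.3106 + (1−p*)·10.4321]/1.06 = 21.8529. B = V − Δ·S = -22.0506.
(0,0): S=38.0000. Δ = (V_up−V_dn)/(S_up−S_dn) = (21.8529−7.1214)/(45.6000−29.2600) = 0.9016. V = [p*·21.8529 + (1−p*)·7.1214]/1.06 = 16.0912. B = V − Δ·S = -18.1681.
Each (Δ,B) replicates both successor values, so the strategy is self-financing and V0 is arbitrage-free.

(0,0): Delta=0.9016 Bond=-18.1681
(1,0): Delta=0.7039 Bond=-13.4738
(1,1): Delta=0.9628 Bond=-22.0506
(2,0): Delta=0.2557 Bond=-4.1848
(2,1): Delta=0.8427 Bond=-19.1568
(2,2): Delta=1.0000 Bond=-25.4094
(3,0): Delta=0.0000 Bond=0.0000
(3,1): Delta=0.3349 Bond=-6.5774
(3,2): Delta=1.0000 Bond=-26.9340
(3,3): Delta=1.0000 Bond=-26.9340
V0=16.0912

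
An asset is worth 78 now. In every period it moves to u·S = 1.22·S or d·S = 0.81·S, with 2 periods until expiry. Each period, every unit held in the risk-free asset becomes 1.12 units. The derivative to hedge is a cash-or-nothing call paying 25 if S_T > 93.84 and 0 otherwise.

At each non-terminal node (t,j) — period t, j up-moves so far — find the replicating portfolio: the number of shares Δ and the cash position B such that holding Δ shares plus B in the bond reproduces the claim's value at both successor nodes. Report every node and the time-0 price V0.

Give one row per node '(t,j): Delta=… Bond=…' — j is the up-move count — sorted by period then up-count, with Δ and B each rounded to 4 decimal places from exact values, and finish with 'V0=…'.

Under the risk-neutral measure, an up-move has probability p* = (R−d)/(u−d) = 0.7561 and values discount at R = 1.12.
Payoff layer (t=2): V(2,0)=0.0000, V(2,1)=0.0000, V(2,2)=25.0000
  t=1,j=0: stock 63.1800 → up 77.0796 (V=0.0000), down 51.1758 (V=0.0000). Price 0.0000; hedge Δ=0.0000, bond B=0.0000.
  t=1,j=1: stock 95.1600 → up 116.0952 (V=25.0000), down 77.0796 (V=0.0000). Price 16.8772; hedge Δ=0.6408, bond B=-44.0984.
  t=0,j=0: stock 78.0000 → up 95.1600 (V=16.8772), down 63.1800 (V=0.0000). Price 11.3936; hedge Δ=0.5277, bond B=-29.7703.
Self-financing check: at every node Δ·S+B equals the discounted successor values.

(0,0): Delta=0.5277 Bond=-29.7703
(1,0): Delta=0.0000 Bond=0.0000
(1,1): Delta=0.6408 Bond=-44.0984
V0=11.3936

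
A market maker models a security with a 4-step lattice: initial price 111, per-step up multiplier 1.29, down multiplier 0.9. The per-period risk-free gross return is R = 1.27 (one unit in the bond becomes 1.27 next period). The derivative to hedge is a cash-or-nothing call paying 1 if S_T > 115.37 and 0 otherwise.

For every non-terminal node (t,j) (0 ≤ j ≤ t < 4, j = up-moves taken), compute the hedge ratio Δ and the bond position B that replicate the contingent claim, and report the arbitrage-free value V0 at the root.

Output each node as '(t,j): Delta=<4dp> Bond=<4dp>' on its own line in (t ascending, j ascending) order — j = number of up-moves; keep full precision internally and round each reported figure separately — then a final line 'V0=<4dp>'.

No-arbitrage ⇒ martingale measure with p* = (R−d)/(u−d) = 0.9487.
Terminal values V(4,·): V(4,0)=0.0000, V(4,1)=0.0000, V(4,2)=1.0000, V(4,3)=1.0000, V(4,4)=1.0000
Node (3,0) S=80.9190: V=(p*·0.0000+(1−p*)·0.0000)/1.27=0.0000; Δ=(0.0000−0.0000)/(104.3855−72.8271)=0.0000; B=V−Δ·S=0.0000
Node (3,1) S=115.9839: V=(p*·1.0000+(1−p*)·0.0000)/1.27=0.7470; Δ=(1.0000−0.0000)/(149.6192−104.3855)=0.0221; B=V−Δ·S=-1.8171
Node (3,2) S=166.2436: V=(p*·1.0000+(1−p*)·1.0000)/1.27=0.7874; Δ=(1.0000−1.0000)/(214.4542−149.6192)=0.0000; B=V−Δ·S=0.7874
Node (3,3) S=238.2825: V=(p*·1.0000+(1−p*)·1.0000)/1.27=0.7874; Δ=(1.0000−1.0000)/(307.3844−214.4542)=0.0000; B=V−Δ·S=0.7874
Node (2,0) S=89.9100: V=(p*·0.7470+(1−p*)·0.0000)/1.27=0.5580; Δ=(0.7470−0.0000)/(115.9839−80.9190)=0.0213; B=V−Δ·S=-1.3574
Node (2,1) S=128.8710: V=(p*·0.7874+(1−p*)·0.7470)/1.27=0.6184; Δ=(0.7874−0.7470)/(166.2436−115.9839)=0.0008; B=V−Δ·S=0.5148
Node (2,2) S=184.7151: V=(p*·0.7874+(1−p*)·0.7874)/1.27=0.6200; Δ=(0.7874−0.7874)/(238.2825−166.2436)=0.0000; B=V−Δ·S=0.6200
Node (1,0) S=99.9000: V=(p*·0.6184+(1−p*)·0.5580)/1.27=0.4845; Δ=(0.6184−0.5580)/(128.8710−89.9100)=0.0015; B=V−Δ·S=0.3298
Node (1,1) S=143.1900: V=(p*·0.6200+(1−p*)·0.6184)/1.27=0.4881; Δ=(0.6200−0.6184)/(184.7151−128.8710)=0.0000; B=V−Δ·S=0.4839
Node (0,0) S=111.0000: V=(p*·0.4881+(1−p*)·0.4845)/1.27=0.3842; Δ=(0.4881−0.4845)/(143.1900−99.9000)=0.0001; B=V−Δ·S=0.3748
Check: Δ(0,0)·S0 + B(0,0) = 0.3842 = V0.

(0,0): Delta=0.0001 Bond=0.3748
(1,0): Delta=0.0015 Bond=0.3298
(1,1): Delta=0.0000 Bond=0.4839
(2,0): Delta=0.0213 Bond=-1.3574
(2,1): Delta=0.0008 Bond=0.5148
(2,2): Delta=0.0000 Bond=0.6200
(3,0): Delta=0.0000 Bond=0.0000
(3,1): Delta=0.0221 Bond=-1.8171
(3,2): Delta=0.0000 Bond=0.7874
(3,3): Delta=0.0000 Bond=0.7874
V0=0.3842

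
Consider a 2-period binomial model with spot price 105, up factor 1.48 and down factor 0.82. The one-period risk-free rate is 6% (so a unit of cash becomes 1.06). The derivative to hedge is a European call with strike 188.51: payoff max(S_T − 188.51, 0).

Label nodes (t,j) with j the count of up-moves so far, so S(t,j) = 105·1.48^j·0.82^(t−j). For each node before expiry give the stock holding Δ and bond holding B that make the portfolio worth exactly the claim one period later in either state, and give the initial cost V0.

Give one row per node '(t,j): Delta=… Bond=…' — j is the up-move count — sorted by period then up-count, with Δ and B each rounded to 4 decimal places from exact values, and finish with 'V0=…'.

The replicating-portfolio and risk-neutral prices coincide; use p* = (1.06−0.82)/(1.48−0.82) = 0.3636 for the latter.
Terminal payoffs: V(2,0)=0.0000, V(2,1)=0.0000, V(2,2)=41.4820
Node (1,0) S=86.1000: V=(p*·0.0000+(1−p*)·0.0000)/1.06=0.0000; Δ=(0.0000−0.0000)/(127.4280−70.6020)=0.0000; B=V−Δ·S=0.0000
Node (1,1) S=155.4000: V=(p*·41.4820+(1−p*)·0.0000)/1.06=14.2305; Δ=(41.4820−0.0000)/(229.9920−127.4280)=0.4044; B=V−Δ·S=-48.6210
Node (0,0) S=105.0000: V=(p*·14.2305+(1−p*)·0.0000)/1.06=4.8818; Δ=(14.2305−0.0000)/(155.4000−86.1000)=0.2053; B=V−Δ·S=-16.6796
The time-0 hedge costs 4.8818, which is the no-arbitrage price.

(0,0): Delta=0.2053 Bond=-16.6796
(1,0): Delta=0.0000 Bond=0.0000
(1,1): Delta=0.4044 Bond=-48.6210
V0=4.8818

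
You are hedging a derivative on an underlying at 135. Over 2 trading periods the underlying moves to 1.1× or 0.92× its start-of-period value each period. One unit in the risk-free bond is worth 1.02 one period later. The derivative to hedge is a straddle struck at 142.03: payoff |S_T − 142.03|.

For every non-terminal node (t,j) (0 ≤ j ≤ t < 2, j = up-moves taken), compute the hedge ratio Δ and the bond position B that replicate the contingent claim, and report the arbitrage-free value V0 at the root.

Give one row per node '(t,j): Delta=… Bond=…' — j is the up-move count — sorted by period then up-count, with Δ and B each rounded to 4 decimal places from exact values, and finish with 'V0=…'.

Risk-neutral probability p* = (R−d)/(u−d) = (1.02−0.92)/(1.1−0.92) = 0.5556.
Terminal payoffs: V(2,0)=27.7660, V(2,1)=5.4100, V(2,2)=21.3200
  t=1,j=0: stock 124.2000 → up 136.6200 (V=5.4100), down 114.2640 (V=27.7660). Price 15.0451; hedge Δ=-1.0000, bond B=139.2451.
  t=1,j=1: stock 148.5000 → up 163.3500 (V=21.3200), down 136.6200 (V=5.4100). Price 13.9695; hedge Δ=0.5952, bond B=-74.4194.
  t=0,j=0: stock 135.0000 → up 148.5000 (V=13.9695), down 124.2000 (V=15.0451). Price 14.1643; hedge Δ=-0.0443, bond B=20.1398.
Check: Δ(0,0)·S0 + B(0,0) = 14.1643 = V0.

(0,0): Delta=-0.0443 Bond=20.1398
(1,0): Delta=-1.0000 Bond=139.2451
(1,1): Delta=0.5952 Bond=-74.4194
V0=14.1643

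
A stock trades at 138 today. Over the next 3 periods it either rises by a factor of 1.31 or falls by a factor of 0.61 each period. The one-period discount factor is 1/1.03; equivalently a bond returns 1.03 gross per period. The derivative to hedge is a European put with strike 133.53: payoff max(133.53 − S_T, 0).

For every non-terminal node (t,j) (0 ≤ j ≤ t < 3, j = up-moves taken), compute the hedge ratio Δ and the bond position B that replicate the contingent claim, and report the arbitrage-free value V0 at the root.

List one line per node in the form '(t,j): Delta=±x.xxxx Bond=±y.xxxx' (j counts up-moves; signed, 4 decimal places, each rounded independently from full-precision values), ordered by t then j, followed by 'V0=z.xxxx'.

(0,0): Delta=-0.3665 Bond=74.0229
(1,0): Delta=-0.8919 Bond=120.4774
(1,1): Delta=-0.2033 Bond=46.7543
(2,0): Delta=-1.0000 Bond=129.6408
(2,1): Delta=-0.8584 Bond=120.3924
(2,2): Delta=0.0000 Bond=0.0000
V0=23.4501

Under the risk-neutral measure, an up-move has probability p* = (R−d)/(u−d) = 0.6000 and values discount at R = 1.03.
At expiry t=3: V(3,0)=102.2066, V(3,1)=66.2618, V(3,2)=0.0000, V(3,3)=0.0000
Node (2,0) S=51.3498: V=(p*·66.2618+(1−p*)·102.2066)/1.03=78.2910; Δ=(66.2618−102.2066)/(67.2682−31.3234)=-1.0000; B=V−Δ·S=129.6408
Node (2,1) S=110.2758: V=(p*·0.0000+(1−p*)·66.2618)/1.03=25.7327; Δ=(0.0000−66.2618)/(144.4613−67.2682)=-0.8584; B=V−Δ·S=120.3924
Node (2,2) S=236.8218: V=(p*·0.0000+(1−p*)·0.0000)/1.03=0.0000; Δ=(0.0000−0.0000)/(310.2366−144.4613)=0.0000; B=V−Δ·S=0.0000
Node (1,0) S=84.1800: V=(p*·25.7327+(1−p*)·78.2910)/1.03=45.3942; Δ=(25.7327−78.2910)/(110.2758−51.3498)=-0.8919; B=V−Δ·S=120.4774
Node (1,1) S=180.7800: V=(p*·0.0000+(1−p*)·25.7327)/1.03=9.9933; Δ=(0.0000−25.7327)/(236.8218−110.2758)=-0.2033; B=V−Δ·S=46.7543
Node (0,0) S=138.0000: V=(p*·9.9933+(1−p*)·45.3942)/1.03=23.4501; Δ=(9.9933−45.3942)/(180.7800−84.1800)=-0.3665; B=V−Δ·S=74.0229
The time-0 hedge costs 23.4501, which is the no-arbitrage price.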